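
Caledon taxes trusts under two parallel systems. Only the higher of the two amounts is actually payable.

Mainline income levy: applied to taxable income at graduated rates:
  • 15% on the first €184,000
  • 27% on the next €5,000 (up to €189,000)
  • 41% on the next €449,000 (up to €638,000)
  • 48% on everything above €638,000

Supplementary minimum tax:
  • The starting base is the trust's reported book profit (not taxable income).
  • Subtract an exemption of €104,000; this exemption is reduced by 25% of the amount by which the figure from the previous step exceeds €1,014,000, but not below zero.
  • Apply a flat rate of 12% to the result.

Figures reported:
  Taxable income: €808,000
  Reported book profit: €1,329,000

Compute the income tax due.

Mainline income levy:
  €184,000 × 15% = €27,600
  €5,000 × 27% = €1,350
  €449,000 × 41% = €184,090
  €170,000 × 48% = €81,600
  → €294,640

Supplementary minimum tax:
  Base (reported book profit): €1,329,000
  Exemption: €104,000 − 25% × (€1,329,000 − €1,014,000) = €104,000 − €78,750 = €25,250
  Base: €1,329,000 − €25,250 = €1,303,750
  €1,303,750 × 12% = €156,450

€294,640 > €156,450, so the mainline income levy governs.

€294,640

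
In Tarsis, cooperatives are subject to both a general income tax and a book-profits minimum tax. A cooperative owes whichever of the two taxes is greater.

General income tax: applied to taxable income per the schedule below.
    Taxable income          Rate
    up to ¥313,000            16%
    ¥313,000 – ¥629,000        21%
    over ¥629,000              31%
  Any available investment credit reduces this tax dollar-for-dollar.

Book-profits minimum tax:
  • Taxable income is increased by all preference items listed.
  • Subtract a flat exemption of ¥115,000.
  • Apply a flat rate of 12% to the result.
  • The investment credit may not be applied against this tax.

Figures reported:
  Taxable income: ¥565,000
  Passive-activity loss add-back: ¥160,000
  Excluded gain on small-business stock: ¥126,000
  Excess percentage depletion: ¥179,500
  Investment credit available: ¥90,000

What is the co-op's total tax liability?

Book-profits minimum tax:
  Adjusted income: ¥565,000 + ¥160,000 + ¥126,000 + ¥179,500 = ¥1,030,500
  Less exemption ¥115,000 → base ¥915,500
  ¥915,500 × 12% = ¥109,860

General income tax:
  ¥313,000 × 16% = ¥50,080
  ¥252,000 × 21% = ¥52,920
  → ¥103,000
  Less investment credit ¥90,000 → ¥13,000

¥109,860 > ¥13,000, so the book-profits minimum tax is the binding amount.

¥109,860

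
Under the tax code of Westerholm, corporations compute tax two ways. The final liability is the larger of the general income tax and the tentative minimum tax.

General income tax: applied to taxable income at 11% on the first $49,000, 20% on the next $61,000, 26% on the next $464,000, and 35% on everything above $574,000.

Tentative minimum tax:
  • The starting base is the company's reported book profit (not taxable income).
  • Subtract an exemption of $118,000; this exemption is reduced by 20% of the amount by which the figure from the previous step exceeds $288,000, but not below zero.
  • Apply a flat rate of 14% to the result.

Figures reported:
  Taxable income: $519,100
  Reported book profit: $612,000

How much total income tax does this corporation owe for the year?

$123,956

Tentative minimum tax:
  Base (reported book profit): $612,000
  Exemption: $118,000 − 20% × ($612,000 − $288,000) = $118,000 − $64,800 = $53,200
  Base: $612,000 − $53,200 = $558,800
  $558,800 × 14% = $78,232

General income tax:
  $49,000 × 11% = $5,390
  $61,000 × 20% = $12,200
  $409,100 × 26% = $106,366
  → $123,956

$123,956 > $78,232, so the general income tax governs.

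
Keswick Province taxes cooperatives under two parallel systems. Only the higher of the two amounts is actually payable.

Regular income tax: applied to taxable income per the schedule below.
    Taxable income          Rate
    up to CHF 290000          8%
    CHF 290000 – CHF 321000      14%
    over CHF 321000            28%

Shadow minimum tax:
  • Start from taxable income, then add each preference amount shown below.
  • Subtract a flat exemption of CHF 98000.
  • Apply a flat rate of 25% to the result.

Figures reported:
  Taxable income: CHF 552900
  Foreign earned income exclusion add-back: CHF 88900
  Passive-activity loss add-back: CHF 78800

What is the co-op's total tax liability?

Regular income tax:
  CHF 290000 × 8% = CHF 23200
  CHF 31000 × 14% = CHF 4340
  CHF 231900 × 28% = CHF 64932
  → CHF 92472

Shadow minimum tax:
  Adjusted income: CHF 552900 + CHF 88900 + CHF 78800 = CHF 720600
  Less exemption CHF 98000 → base CHF 622600
  CHF 622600 × 25% = CHF 155650

CHF 155650 > CHF 92472, so the shadow minimum tax is the binding amount.

CHF 155650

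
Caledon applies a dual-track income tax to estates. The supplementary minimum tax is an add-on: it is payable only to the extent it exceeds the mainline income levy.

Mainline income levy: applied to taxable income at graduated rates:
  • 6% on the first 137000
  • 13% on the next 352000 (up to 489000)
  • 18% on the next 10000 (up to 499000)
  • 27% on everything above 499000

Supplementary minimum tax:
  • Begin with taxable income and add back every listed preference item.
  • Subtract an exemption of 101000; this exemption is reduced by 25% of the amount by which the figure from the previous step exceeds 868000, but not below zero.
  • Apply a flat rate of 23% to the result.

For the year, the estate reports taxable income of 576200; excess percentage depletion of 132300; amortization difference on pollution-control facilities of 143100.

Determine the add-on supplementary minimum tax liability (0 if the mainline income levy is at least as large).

Supplementary minimum tax:
  Adjusted income: 576200 + 132300 + 143100 = 851600
  Exemption: 851600 ≤ 868000, so full 101000 applies
  Base: 851600 − 101000 = 750600
  750600 × 23% = 172638

Mainline income levy:
  137000 × 6% = 8220
  352000 × 13% = 45760
  10000 × 18% = 1800
  77200 × 27% = 20844
  → 76624

Excess of supplementary minimum tax over mainline income levy: 172638 − 76624 = 96014.

96014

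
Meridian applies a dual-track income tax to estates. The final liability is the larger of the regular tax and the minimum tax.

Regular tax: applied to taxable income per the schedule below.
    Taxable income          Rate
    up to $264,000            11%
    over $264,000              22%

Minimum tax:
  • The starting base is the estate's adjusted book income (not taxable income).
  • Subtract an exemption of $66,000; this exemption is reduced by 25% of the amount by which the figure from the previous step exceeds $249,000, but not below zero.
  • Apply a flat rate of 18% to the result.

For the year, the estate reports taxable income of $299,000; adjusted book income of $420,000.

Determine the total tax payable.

Minimum tax:
  Base (adjusted book income): $420,000
  Exemption: $66,000 − 25% × ($420,000 − $249,000) = $66,000 − $42,750 = $23,250
  Base: $420,000 − $23,250 = $396,750
  $396,750 × 18% = $71,415

Regular tax:
  $264,000 × 11% = $29,040
  $35,000 × 22% = $7,700
  → $36,740

$71,415 > $36,740, so the minimum tax is the binding amount.

$71,415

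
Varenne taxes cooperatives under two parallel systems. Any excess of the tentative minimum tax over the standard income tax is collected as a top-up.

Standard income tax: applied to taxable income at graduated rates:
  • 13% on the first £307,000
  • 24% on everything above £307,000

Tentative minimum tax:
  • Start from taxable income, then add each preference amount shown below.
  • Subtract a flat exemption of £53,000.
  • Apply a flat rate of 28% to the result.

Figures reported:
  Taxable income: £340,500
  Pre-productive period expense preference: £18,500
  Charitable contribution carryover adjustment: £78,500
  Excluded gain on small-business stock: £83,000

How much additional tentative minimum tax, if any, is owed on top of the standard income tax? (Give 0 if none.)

£82,950

Tentative minimum tax:
  Adjusted income: £340,500 + £18,500 + £78,500 + £83,000 = £520,500
  Less exemption £53,000 → base £467,500
  £467,500 × 28% = £130,900

Standard income tax:
  £307,000 × 13% = £39,910
  £33,500 × 24% = £8,040
  → £47,950

Excess of tentative minimum tax over standard income tax: £130,900 − £47,950 = £82,950.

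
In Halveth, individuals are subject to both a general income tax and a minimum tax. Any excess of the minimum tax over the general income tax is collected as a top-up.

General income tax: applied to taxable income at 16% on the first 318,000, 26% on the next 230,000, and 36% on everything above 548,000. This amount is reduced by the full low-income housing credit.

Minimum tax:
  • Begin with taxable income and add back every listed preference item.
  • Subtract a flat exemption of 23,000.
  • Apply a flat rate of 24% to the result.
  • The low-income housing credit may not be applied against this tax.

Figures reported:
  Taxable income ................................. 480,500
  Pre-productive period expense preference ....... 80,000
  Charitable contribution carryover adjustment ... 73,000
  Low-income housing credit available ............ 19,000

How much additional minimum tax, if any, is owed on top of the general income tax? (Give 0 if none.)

72,390

General income tax:
  318,000 × 16% = 50,880
  162,500 × 26% = 42,250
  → 93,130
  Less low-income housing credit 19,000 → 74,130

Minimum tax:
  Adjusted income: 480,500 + 80,000 + 73,000 = 633,500
  Less exemption 23,000 → base 610,500
  610,500 × 24% = 146,520

Excess of minimum tax over general income tax: 146,520 − 74,130 = 72,390.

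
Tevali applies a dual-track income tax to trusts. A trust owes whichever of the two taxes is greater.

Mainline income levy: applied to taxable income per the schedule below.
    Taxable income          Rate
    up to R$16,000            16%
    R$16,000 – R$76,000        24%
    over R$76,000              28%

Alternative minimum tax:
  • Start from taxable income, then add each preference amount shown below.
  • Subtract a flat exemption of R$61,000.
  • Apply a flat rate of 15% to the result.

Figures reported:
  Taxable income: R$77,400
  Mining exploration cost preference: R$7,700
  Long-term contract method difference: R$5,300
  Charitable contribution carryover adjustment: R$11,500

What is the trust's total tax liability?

R$17,352

Alternative minimum tax:
  Adjusted income: R$77,400 + R$7,700 + R$5,300 + R$11,500 = R$101,900
  Less exemption R$61,000 → base R$40,900
  R$40,900 × 15% = R$6,135

Mainline income levy:
  R$16,000 × 16% = R$2,560
  R$60,000 × 24% = R$14,400
  R$1,400 × 28% = R$392
  → R$17,352

R$17,352 > R$6,135, so the mainline income levy governs.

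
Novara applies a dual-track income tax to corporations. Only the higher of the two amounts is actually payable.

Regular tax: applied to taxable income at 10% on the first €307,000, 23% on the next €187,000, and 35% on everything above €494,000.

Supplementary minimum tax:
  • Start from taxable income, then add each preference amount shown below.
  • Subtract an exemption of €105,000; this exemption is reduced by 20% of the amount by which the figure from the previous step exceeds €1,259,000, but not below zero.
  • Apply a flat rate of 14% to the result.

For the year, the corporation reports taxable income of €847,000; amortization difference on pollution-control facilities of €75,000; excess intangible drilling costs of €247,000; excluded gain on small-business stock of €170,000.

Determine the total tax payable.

Regular tax:
  €307,000 × 10% = €30,700
  €187,000 × 23% = €43,010
  €353,000 × 35% = €123,550
  → €197,260

Supplementary minimum tax:
  Adjusted income: €847,000 + €75,000 + €247,000 + €170,000 = €1,339,000
  Exemption: €105,000 − 20% × (€1,339,000 − €1,259,000) = €105,000 − €16,000 = €89,000
  Base: €1,339,000 − €89,000 = €1,250,000
  €1,250,000 × 14% = €175,000

€197,260 > €175,000, so the regular tax governs.

€197,260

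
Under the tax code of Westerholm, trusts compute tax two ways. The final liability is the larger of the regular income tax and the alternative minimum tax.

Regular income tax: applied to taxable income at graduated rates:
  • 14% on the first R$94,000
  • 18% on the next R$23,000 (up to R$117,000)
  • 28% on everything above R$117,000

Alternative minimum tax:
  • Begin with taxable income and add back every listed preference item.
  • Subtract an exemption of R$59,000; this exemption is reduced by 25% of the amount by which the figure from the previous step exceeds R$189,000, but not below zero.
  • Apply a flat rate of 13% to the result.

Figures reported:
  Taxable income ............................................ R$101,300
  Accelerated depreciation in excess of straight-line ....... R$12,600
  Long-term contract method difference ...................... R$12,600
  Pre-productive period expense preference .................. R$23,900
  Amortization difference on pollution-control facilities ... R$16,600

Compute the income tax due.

R$14,474

Regular income tax:
  R$94,000 × 14% = R$13,160
  R$7,300 × 18% = R$1,314
  → R$14,474

Alternative minimum tax:
  Adjusted income: R$101,300 + R$12,600 + R$12,600 + R$23,900 + R$16,600 = R$167,000
  Exemption: R$167,000 ≤ R$189,000, so full R$59,000 applies
  Base: R$167,000 − R$59,000 = R$108,000
  R$108,000 × 13% = R$14,040

R$14,474 > R$14,040, so the regular income tax governs.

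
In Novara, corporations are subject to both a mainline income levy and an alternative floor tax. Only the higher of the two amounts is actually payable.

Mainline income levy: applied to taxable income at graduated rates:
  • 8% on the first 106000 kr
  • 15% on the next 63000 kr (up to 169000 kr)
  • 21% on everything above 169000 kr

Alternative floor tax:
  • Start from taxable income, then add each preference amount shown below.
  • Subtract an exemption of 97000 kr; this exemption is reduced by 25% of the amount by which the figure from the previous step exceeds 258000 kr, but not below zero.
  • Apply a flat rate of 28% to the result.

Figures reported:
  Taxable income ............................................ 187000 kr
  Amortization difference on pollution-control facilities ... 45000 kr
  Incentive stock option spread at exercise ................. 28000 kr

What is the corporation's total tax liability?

Alternative floor tax:
  Adjusted income: 187000 kr + 45000 kr + 28000 kr = 260000 kr
  Exemption: 97000 kr − 25% × (260000 kr − 258000 kr) = 97000 kr − 500 kr = 96500 kr
  Base: 260000 kr − 96500 kr = 163500 kr
  163500 kr × 28% = 45780 kr

Mainline income levy:
  106000 kr × 8% = 8480 kr
  63000 kr × 15% = 9450 kr
  18000 kr × 21% = 3780 kr
  → 21710 kr

45780 kr > 21710 kr, so the alternative floor tax is the binding amount.

45780 kr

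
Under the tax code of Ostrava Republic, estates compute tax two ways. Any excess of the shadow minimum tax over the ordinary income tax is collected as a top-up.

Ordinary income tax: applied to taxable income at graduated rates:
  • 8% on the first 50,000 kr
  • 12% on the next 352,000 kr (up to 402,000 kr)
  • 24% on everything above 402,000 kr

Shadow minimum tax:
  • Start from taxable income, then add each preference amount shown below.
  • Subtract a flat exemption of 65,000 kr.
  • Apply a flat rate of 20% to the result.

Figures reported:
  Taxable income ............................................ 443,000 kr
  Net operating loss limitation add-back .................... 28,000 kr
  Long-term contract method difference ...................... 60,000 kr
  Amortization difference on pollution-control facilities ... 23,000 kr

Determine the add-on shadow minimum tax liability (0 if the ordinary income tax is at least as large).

41,720 kr

Shadow minimum tax:
  Adjusted income: 443,000 kr + 28,000 kr + 60,000 kr + 23,000 kr = 554,000 kr
  Less exemption 65,000 kr → base 489,000 kr
  489,000 kr × 20% = 97,800 kr

Ordinary income tax:
  50,000 kr × 8% = 4,000 kr
  352,000 kr × 12% = 42,240 kr
  41,000 kr × 24% = 9,840 kr
  → 56,080 kr

Excess of shadow minimum tax over ordinary income tax: 97,800 kr − 56,080 kr = 41,720 kr.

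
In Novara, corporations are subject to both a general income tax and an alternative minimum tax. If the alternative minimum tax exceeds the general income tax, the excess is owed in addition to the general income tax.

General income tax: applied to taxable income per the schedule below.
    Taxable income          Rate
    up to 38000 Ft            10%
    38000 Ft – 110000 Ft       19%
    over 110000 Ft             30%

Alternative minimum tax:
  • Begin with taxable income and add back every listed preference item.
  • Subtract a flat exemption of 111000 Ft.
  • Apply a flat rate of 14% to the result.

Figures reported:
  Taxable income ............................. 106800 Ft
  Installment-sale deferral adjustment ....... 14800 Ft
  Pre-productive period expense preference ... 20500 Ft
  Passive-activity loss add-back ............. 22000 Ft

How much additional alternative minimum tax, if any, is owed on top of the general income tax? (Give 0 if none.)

Alternative minimum tax:
  Adjusted income: 106800 Ft + 14800 Ft + 20500 Ft + 22000 Ft = 164100 Ft
  Less exemption 111000 Ft → base 53100 Ft
  53100 Ft × 14% = 7434 Ft

General income tax:
  38000 Ft × 10% = 3800 Ft
  68800 Ft × 19% = 13072 Ft
  → 16872 Ft

7434 Ft ≤ 16872 Ft, so no add-on is due.

0 Ft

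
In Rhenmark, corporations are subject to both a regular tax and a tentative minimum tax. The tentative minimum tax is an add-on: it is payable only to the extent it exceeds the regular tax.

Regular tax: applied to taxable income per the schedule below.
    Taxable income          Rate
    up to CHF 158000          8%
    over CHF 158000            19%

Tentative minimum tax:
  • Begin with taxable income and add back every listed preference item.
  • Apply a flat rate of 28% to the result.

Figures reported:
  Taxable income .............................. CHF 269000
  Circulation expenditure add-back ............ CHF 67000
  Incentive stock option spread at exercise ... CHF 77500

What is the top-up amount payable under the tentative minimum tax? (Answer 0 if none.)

Regular tax:
  CHF 158000 × 8% = CHF 12640
  CHF 111000 × 19% = CHF 21090
  → CHF 33730

Tentative minimum tax:
  Adjusted income: CHF 269000 + CHF 67000 + CHF 77500 = CHF 413500
  CHF 413500 × 28% = CHF 115780

Excess of tentative minimum tax over regular tax: CHF 115780 − CHF 33730 = CHF 82050.

CHF 82050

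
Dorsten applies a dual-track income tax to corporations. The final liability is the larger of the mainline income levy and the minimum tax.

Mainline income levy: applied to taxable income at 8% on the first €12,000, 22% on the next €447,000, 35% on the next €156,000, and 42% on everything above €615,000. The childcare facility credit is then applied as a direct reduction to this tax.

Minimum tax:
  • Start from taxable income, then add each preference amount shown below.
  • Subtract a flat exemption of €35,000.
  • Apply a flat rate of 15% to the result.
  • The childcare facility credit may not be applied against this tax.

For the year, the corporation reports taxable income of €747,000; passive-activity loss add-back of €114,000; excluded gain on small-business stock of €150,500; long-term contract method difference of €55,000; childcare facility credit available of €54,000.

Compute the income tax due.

Mainline income levy:
  €12,000 × 8% = €960
  €447,000 × 22% = €98,340
  €156,000 × 35% = €54,600
  €132,000 × 42% = €55,440
  → €209,340
  Less childcare facility credit €54,000 → €155,340

Minimum tax:
  Adjusted income: €747,000 + €114,000 + €150,500 + €55,000 = €1,066,500
  Less exemption €35,000 → base €1,031,500
  €1,031,500 × 15% = €154,725

€155,340 > €154,725, so the mainline income levy governs.

€155,340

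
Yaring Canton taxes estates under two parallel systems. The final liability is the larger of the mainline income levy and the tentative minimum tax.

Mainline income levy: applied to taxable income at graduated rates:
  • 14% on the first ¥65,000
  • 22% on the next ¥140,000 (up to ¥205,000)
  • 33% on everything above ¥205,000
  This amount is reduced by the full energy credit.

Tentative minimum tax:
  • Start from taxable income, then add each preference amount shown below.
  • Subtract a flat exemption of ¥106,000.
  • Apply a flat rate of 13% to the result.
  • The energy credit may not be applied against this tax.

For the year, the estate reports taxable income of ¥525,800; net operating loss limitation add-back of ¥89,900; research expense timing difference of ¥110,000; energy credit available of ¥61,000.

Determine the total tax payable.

¥84,764

Mainline income levy:
  ¥65,000 × 14% = ¥9,100
  ¥140,000 × 22% = ¥30,800
  ¥320,800 × 33% = ¥105,864
  → ¥145,764
  Less energy credit ¥61,000 → ¥84,764

Tentative minimum tax:
  Adjusted income: ¥525,800 + ¥89,900 + ¥110,000 = ¥725,700
  Less exemption ¥106,000 → base ¥619,700
  ¥619,700 × 13% = ¥80,561

¥84,764 > ¥80,561, so the mainline income levy governs.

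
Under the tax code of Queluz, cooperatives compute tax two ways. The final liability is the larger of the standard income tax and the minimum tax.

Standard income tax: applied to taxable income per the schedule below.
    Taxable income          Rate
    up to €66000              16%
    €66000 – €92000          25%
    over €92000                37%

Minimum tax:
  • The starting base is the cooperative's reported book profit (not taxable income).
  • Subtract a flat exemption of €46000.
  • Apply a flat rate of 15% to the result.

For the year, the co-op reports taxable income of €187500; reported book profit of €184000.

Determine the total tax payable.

€52395

Standard income tax:
  €66000 × 16% = €10560
  €26000 × 25% = €6500
  €95500 × 37% = €35335
  → €52395

Minimum tax:
  Base (reported book profit): €184000
  Less exemption €46000 → base €138000
  €138000 × 15% = €20700

€52395 > €20700, so the standard income tax governs.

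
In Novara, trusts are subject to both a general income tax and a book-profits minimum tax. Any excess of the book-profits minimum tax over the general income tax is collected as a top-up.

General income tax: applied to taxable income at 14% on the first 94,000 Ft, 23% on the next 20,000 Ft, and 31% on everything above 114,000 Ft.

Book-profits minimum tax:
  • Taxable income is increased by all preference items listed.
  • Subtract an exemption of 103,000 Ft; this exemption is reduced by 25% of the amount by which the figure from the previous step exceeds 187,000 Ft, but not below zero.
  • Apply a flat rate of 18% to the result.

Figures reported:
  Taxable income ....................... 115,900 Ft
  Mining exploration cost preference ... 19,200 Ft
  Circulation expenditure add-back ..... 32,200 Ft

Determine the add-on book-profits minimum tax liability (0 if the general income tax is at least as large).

Book-profits minimum tax:
  Adjusted income: 115,900 Ft + 19,200 Ft + 32,200 Ft = 167,300 Ft
  Exemption: 167,300 Ft ≤ 187,000 Ft, so full 103,000 Ft applies
  Base: 167,300 Ft − 103,000 Ft = 64,300 Ft
  64,300 Ft × 18% = 11,574 Ft

General income tax:
  94,000 Ft × 14% = 13,160 Ft
  20,000 Ft × 23% = 4,600 Ft
  1,900 Ft × 31% = 589 Ft
  → 18,349 Ft

11,574 Ft ≤ 18,349 Ft, so no add-on is due.

0 Ft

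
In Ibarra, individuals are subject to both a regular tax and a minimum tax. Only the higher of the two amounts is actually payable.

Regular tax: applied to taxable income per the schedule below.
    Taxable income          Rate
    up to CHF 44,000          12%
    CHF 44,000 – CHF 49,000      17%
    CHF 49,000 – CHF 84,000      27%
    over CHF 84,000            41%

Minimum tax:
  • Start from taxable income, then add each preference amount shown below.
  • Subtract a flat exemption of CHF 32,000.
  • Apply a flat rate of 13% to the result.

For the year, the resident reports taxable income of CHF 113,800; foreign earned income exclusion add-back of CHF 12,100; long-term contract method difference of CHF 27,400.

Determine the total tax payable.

Regular tax:
  CHF 44,000 × 12% = CHF 5,280
  CHF 5,000 × 17% = CHF 850
  CHF 35,000 × 27% = CHF 9,450
  CHF 29,800 × 41% = CHF 12,218
  → CHF 27,798

Minimum tax:
  Adjusted income: CHF 113,800 + CHF 12,100 + CHF 27,400 = CHF 153,300
  Less exemption CHF 32,000 → base CHF 121,300
  CHF 121,300 × 13% = CHF 15,769

CHF 27,798 > CHF 15,769, so the regular tax governs.

CHF 27,798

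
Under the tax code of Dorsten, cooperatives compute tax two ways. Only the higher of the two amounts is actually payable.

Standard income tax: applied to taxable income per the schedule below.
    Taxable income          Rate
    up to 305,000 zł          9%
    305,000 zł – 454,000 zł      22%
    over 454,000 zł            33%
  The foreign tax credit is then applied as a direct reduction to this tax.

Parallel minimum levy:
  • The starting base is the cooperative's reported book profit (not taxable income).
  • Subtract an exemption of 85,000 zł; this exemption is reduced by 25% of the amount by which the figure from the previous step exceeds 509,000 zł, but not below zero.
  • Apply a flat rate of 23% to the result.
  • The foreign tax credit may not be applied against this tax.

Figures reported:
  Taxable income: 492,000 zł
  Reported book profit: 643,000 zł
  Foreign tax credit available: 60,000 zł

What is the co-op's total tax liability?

136,045 zł

Parallel minimum levy:
  Base (reported book profit): 643,000 zł
  Exemption: 85,000 zł − 25% × (643,000 zł − 509,000 zł) = 85,000 zł − 33,500 zł = 51,500 zł
  Base: 643,000 zł − 51,500 zł = 591,500 zł
  591,500 zł × 23% = 136,045 zł

Standard income tax:
  305,000 zł × 9% = 27,450 zł
  149,000 zł × 22% = 32,780 zł
  38,000 zł × 33% = 12,540 zł
  → 72,770 zł
  Less foreign tax credit 60,000 zł → 12,770 zł

136,045 zł > 12,770 zł, so the parallel minimum levy is the binding amount.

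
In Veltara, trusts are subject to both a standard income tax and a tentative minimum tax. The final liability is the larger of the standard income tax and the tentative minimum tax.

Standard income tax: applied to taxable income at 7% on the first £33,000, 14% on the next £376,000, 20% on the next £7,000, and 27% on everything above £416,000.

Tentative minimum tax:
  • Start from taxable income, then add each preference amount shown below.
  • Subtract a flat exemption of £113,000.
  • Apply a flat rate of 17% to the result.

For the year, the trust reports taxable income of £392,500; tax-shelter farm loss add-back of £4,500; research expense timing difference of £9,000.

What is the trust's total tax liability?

Tentative minimum tax:
  Adjusted income: £392,500 + £4,500 + £9,000 = £406,000
  Less exemption £113,000 → base £293,000
  £293,000 × 17% = £49,810

Standard income tax:
  £33,000 × 7% = £2,310
  £359,500 × 14% = £50,330
  → £52,640

£52,640 > £49,810, so the standard income tax governs.

£52,640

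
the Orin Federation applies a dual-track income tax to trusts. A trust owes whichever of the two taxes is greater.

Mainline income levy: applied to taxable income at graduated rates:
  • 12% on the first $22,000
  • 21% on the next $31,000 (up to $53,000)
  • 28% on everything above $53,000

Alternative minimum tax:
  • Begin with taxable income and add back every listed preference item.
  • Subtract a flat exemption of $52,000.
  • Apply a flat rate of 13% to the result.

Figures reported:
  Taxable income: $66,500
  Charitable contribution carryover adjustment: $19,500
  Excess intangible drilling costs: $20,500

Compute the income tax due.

Alternative minimum tax:
  Adjusted income: $66,500 + $19,500 + $20,500 = $106,500
  Less exemption $52,000 → base $54,500
  $54,500 × 13% = $7,085

Mainline income levy:
  $22,000 × 12% = $2,640
  $31,000 × 21% = $6,510
  $13,500 × 28% = $3,780
  → $12,930

$12,930 > $7,085, so the mainline income levy governs.

$12,930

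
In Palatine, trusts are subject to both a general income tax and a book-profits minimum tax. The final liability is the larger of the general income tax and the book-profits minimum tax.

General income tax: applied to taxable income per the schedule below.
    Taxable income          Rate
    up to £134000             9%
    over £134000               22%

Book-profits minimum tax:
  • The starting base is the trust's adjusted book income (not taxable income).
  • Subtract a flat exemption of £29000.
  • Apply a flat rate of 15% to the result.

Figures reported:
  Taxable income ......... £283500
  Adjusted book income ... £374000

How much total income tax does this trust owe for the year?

£51750

General income tax:
  £134000 × 9% = £12060
  £149500 × 22% = £32890
  → £44950

Book-profits minimum tax:
  Base (adjusted book income): £374000
  Less exemption £29000 → base £345000
  £345000 × 15% = £51750

£51750 > £44950, so the book-profits minimum tax is the binding amount.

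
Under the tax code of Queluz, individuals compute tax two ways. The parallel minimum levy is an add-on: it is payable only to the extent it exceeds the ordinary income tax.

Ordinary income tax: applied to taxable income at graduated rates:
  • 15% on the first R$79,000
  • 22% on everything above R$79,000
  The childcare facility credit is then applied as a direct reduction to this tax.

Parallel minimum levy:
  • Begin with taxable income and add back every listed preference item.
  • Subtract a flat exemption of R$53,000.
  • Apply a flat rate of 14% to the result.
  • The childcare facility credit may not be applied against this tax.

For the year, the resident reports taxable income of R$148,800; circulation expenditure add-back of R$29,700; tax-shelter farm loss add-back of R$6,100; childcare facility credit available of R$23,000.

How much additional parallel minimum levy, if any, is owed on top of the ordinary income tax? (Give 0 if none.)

R$14,218

Parallel minimum levy:
  Adjusted income: R$148,800 + R$29,700 + R$6,100 = R$184,600
  Less exemption R$53,000 → base R$131,600
  R$131,600 × 14% = R$18,424

Ordinary income tax:
  R$79,000 × 15% = R$11,850
  R$69,800 × 22% = R$15,356
  → R$27,206
  Less childcare facility credit R$23,000 → R$4,206

Excess of parallel minimum levy over ordinary income tax: R$18,424 − R$4,206 = R$14,218.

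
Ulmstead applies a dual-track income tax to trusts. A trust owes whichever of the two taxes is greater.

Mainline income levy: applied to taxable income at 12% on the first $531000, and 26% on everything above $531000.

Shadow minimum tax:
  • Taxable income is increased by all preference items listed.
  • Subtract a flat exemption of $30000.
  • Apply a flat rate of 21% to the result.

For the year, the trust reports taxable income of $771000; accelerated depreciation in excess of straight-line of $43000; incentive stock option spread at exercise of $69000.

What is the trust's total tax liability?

Shadow minimum tax:
  Adjusted income: $771000 + $43000 + $69000 = $883000
  Less exemption $30000 → base $853000
  $853000 × 21% = $179130

Mainline income levy:
  $531000 × 12% = $63720
  $240000 × 26% = $62400
  → $126120

$179130 > $126120, so the shadow minimum tax is the binding amount.

$179130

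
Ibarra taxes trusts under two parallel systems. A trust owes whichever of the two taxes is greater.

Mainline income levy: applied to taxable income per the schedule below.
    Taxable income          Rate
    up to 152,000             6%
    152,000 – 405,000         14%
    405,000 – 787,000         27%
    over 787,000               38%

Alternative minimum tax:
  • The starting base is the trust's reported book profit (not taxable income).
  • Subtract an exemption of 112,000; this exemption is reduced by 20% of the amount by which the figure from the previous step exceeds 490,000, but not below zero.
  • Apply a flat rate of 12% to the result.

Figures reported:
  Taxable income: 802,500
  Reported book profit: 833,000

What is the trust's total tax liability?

Alternative minimum tax:
  Base (reported book profit): 833,000
  Exemption: 112,000 − 20% × (833,000 − 490,000) = 112,000 − 68,600 = 43,400
  Base: 833,000 − 43,400 = 789,600
  789,600 × 12% = 94,752

Mainline income levy:
  152,000 × 6% = 9,120
  253,000 × 14% = 35,420
  382,000 × 27% = 103,140
  15,500 × 38% = 5,890
  → 153,570

153,570 > 94,752, so the mainline income levy governs.

153,570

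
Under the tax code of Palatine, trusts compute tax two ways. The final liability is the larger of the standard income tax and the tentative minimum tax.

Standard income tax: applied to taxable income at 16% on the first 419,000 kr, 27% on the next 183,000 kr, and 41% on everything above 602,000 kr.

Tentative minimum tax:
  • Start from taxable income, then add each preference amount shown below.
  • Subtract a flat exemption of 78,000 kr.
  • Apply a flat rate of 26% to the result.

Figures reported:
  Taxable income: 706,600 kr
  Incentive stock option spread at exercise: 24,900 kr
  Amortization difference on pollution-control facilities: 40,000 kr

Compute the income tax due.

180,310 kr

Standard income tax:
  419,000 kr × 16% = 67,040 kr
  183,000 kr × 27% = 49,410 kr
  104,600 kr × 41% = 42,886 kr
  → 159,336 kr

Tentative minimum tax:
  Adjusted income: 706,600 kr + 24,900 kr + 40,000 kr = 771,500 kr
  Less exemption 78,000 kr → base 693,500 kr
  693,500 kr × 26% = 180,310 kr

180,310 kr > 159,336 kr, so the tentative minimum tax is the binding amount.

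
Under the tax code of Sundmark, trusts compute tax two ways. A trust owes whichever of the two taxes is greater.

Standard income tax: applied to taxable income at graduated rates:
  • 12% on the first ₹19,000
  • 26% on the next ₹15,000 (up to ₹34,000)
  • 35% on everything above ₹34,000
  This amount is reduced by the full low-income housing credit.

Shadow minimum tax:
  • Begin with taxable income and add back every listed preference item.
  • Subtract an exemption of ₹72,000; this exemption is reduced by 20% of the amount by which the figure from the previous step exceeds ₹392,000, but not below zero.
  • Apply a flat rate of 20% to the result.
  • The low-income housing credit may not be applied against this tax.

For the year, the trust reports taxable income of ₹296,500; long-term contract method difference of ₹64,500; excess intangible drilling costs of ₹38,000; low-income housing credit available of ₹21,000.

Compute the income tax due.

Standard income tax:
  ₹19,000 × 12% = ₹2,280
  ₹15,000 × 26% = ₹3,900
  ₹262,500 × 35% = ₹91,875
  → ₹98,055
  Less low-income housing credit ₹21,000 → ₹77,055

Shadow minimum tax:
  Adjusted income: ₹296,500 + ₹64,500 + ₹38,000 = ₹399,000
  Exemption: ₹72,000 − 20% × (₹399,000 − ₹392,000) = ₹72,000 − ₹1,400 = ₹70,600
  Base: ₹399,000 − ₹70,600 = ₹328,400
  ₹328,400 × 20% = ₹65,680

₹77,055 > ₹65,680, so the standard income tax governs.

₹77,055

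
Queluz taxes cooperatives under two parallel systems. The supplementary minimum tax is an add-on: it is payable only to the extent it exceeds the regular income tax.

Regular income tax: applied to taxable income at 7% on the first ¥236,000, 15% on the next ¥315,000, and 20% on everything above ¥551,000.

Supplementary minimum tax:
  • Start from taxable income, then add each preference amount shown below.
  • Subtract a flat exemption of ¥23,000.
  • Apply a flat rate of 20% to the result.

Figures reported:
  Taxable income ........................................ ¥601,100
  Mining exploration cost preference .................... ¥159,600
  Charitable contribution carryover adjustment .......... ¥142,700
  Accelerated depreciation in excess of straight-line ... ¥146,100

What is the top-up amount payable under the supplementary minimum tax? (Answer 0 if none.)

¥131,510

Supplementary minimum tax:
  Adjusted income: ¥601,100 + ¥159,600 + ¥142,700 + ¥146,100 = ¥1,049,500
  Less exemption ¥23,000 → base ¥1,026,500
  ¥1,026,500 × 20% = ¥205,300

Regular income tax:
  ¥236,000 × 7% = ¥16,520
  ¥315,000 × 15% = ¥47,250
  ¥50,100 × 20% = ¥10,020
  → ¥73,790

Excess of supplementary minimum tax over regular income tax: ¥205,300 − ¥73,790 = ¥131,510.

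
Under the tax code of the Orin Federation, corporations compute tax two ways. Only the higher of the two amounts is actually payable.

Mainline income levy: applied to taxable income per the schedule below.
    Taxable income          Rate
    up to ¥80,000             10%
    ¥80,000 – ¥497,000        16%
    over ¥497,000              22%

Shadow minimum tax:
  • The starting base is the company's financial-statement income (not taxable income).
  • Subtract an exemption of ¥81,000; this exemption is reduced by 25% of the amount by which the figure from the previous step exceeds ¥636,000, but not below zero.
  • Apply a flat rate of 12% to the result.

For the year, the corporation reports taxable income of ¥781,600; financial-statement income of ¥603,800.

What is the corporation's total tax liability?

Mainline income levy:
  ¥80,000 × 10% = ¥8,000
  ¥417,000 × 16% = ¥66,720
  ¥284,600 × 22% = ¥62,612
  → ¥137,332

Shadow minimum tax:
  Base (financial-statement income): ¥603,800
  Exemption: ¥603,800 ≤ ¥636,000, so full ¥81,000 applies
  Base: ¥603,800 − ¥81,000 = ¥522,800
  ¥522,800 × 12% = ¥62,736

¥137,332 > ¥62,736, so the mainline income levy governs.

¥137,332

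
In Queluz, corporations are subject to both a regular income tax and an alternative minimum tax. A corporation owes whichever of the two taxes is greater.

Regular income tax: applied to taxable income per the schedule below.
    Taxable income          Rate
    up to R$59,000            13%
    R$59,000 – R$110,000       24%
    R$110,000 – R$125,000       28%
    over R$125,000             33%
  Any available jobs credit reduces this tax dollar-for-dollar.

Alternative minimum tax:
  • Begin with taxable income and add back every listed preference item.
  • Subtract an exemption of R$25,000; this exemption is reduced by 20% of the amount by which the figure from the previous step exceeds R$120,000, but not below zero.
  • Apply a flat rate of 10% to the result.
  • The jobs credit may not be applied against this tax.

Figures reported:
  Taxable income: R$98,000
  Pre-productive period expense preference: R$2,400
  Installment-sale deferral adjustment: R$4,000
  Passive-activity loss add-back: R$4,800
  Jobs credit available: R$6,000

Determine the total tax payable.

R$11,030

Regular income tax:
  R$59,000 × 13% = R$7,670
  R$39,000 × 24% = R$9,360
  → R$17,030
  Less jobs credit R$6,000 → R$11,030

Alternative minimum tax:
  Adjusted income: R$98,000 + R$2,400 + R$4,000 + R$4,800 = R$109,200
  Exemption: R$109,200 ≤ R$120,000, so full R$25,000 applies
  Base: R$109,200 − R$25,000 = R$84,200
  R$84,200 × 10% = R$8,420

R$11,030 > R$8,420, so the regular income tax governs.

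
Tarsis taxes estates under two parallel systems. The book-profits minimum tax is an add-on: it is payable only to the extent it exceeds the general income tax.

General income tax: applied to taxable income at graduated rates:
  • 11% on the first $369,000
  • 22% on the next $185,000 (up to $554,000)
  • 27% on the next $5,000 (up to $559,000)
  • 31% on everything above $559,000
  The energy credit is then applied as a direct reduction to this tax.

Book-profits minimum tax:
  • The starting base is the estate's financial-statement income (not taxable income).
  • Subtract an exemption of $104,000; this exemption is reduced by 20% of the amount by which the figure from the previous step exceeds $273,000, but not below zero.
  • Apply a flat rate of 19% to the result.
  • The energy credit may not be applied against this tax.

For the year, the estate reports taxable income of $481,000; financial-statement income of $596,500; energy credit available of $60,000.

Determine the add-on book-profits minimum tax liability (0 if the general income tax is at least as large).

$100,638

General income tax:
  $369,000 × 11% = $40,590
  $112,000 × 22% = $24,640
  → $65,230
  Less energy credit $60,000 → $5,230

Book-profits minimum tax:
  Base (financial-statement income): $596,500
  Exemption: $104,000 − 20% × ($596,500 − $273,000) = $104,000 − $64,700 = $39,300
  Base: $596,500 − $39,300 = $557,200
  $557,200 × 19% = $105,868

Excess of book-profits minimum tax over general income tax: $105,868 − $5,230 = $100,638.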